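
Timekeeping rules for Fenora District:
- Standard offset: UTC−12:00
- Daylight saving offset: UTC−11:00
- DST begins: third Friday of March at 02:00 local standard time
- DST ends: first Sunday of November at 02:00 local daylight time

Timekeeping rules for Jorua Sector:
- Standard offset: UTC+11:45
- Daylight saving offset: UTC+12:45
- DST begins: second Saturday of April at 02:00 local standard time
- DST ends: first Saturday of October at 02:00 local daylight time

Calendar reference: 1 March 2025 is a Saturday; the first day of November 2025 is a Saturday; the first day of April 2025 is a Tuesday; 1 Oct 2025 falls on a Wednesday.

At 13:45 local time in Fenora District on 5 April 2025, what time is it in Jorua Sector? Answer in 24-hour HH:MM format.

12:30

1 March 2025 is a Saturday, so the first Friday is March 7 and the third is March 21.
1 November 2025 is a Saturday, so the first Sunday is November 2.
5 April 2025 falls between 21 March and 2 November, so daylight saving is in effect and Fenora District is at UTC−11:00.
13:45 Fenora District + 11h = 00:45 UTC (rolling into the next day, 6 April 2025).
1 April 2025 is a Tuesday, so the first Saturday is April 5 and the second is April 12.
1 October 2025 is a Wednesday, so the first Saturday is October 4.
At the standard offset (UTC+11:45), 00:45 UTC + 11h45m = 12:30 Jorua Sector standard time.
The standard-time date in Jorua Sector, 6 April 2025, does not fall between 12 April and 4 October, so daylight saving is not in effect and Jorua Sector is at UTC+11:45.
00:45 UTC + 11h45m = 12:30 Jorua Sector.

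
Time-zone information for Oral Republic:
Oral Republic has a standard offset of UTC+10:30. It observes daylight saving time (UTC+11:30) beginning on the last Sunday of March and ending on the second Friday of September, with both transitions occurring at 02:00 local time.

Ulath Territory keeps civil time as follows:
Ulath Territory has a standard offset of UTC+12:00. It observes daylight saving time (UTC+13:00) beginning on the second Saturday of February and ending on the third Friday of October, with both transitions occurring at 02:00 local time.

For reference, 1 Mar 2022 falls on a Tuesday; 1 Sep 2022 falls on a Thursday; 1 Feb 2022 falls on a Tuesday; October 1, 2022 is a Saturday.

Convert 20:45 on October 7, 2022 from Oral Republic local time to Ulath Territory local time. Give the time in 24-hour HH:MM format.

1 March 2022 is a Tuesday, so Sundays fall on 6, 13, 20, 27; the last is March 27.
1 September 2022 is a Thursday, so the first Friday is September 2 and the second is September 9.
October 7, 2022 is outside the daylight-saving period (27 March – 9 September), so Oral Republic is on standard time, UTC+10:30.
20:45 Oral Republic − 10h30m = 10:15 UTC.
1 February 2022 is a Tuesday, so the first Saturday is February 5 and the second is February 12.
1 October 2022 is a Saturday, so the first Friday is October 7 and the third is October 21.
At the standard offset (UTC+12:00), 10:15 UTC + 12h = 22:15 Ulath Territory standard time.
The standard-time date in Ulath Territory, October 7, 2022, falls between 12 February and 21 October, so daylight saving is in effect and Ulath Territory is at UTC+13:00.
10:15 UTC + 13h = 23:15 Ulath Territory.

23:15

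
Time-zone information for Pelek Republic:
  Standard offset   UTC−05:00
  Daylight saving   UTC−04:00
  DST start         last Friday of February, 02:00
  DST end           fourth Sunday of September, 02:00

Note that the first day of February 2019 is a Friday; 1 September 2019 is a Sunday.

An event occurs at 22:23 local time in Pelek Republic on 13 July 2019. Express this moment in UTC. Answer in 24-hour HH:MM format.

1 February 2019 is a Friday, so Fridays fall on 1, 8, 15, 22; the last is February 22.
1 September 2019 is a Sunday, so the first Sunday is September 1 and the fourth is September 22.
13 July 2019 lies within the daylight-saving period (22 February – 22 September), so Pelek Republic is on daylight time, UTC−04:00.
22:23 local + 4h = 02:23 UTC (rolling into the next day, 14 July 2019).

02:23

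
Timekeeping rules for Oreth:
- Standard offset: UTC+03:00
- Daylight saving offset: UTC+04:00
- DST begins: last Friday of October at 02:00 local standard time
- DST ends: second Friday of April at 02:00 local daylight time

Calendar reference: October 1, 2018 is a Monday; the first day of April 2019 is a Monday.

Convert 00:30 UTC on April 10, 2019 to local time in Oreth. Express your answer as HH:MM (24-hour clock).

04:30

1 October 2018 is a Monday, so Fridays fall on 5, 12, 19, 26; the last is October 26.
1 April 2019 is a Monday, so the first Friday is April 5 and the second is April 12.
At the standard offset (UTC+03:00), 00:30 UTC + 3h = 03:30 Oreth standard time.
Daylight saving runs 26 October 2018 – 12 April 2019; the standard-time date in Oreth, April 10, 2019, is inside that window, so Oreth is at UTC+04:00.
00:30 UTC + 4h = 04:30 local.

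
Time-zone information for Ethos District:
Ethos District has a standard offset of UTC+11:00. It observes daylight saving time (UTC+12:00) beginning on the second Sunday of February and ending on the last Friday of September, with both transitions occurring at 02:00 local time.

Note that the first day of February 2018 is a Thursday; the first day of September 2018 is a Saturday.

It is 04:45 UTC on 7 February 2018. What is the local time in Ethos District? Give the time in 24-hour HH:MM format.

15:45

1 February 2018 is a Thursday, so the first Sunday is February 4 and the second is February 11.
1 September 2018 is a Saturday, so Fridays fall on 7, 14, 21, 28; the last is September 28.
At the standard offset (UTC+11:00), 04:45 UTC + 11h = 15:45 Ethos District standard time.
The standard-time date in Ethos District, 7 February 2018, does not fall between 11 February and 28 September, so daylight saving is not in effect and Ethos District is at UTC+11:00.
04:45 UTC + 11h = 15:45 local.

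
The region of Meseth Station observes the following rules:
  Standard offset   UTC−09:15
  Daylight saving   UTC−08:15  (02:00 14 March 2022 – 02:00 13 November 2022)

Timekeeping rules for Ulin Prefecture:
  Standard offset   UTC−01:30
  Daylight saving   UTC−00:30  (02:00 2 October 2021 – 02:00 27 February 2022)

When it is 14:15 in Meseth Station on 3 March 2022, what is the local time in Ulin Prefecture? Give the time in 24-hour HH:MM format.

3 March 2022 does not fall between 14 March and 13 November, so daylight saving is not in effect and Meseth Station is at UTC−09:15.
14:15 Meseth Station + 9h15m = 23:30 UTC.
At the standard offset (UTC−01:30), 23:30 UTC − 1h30m = 22:00 Ulin Prefecture standard time.
The standard-time date in Ulin Prefecture, 3 March 2022, does not fall between 2 October 2021 and 27 February 2022, so daylight saving is not in effect and Ulin Prefecture is at UTC−01:30.
23:30 UTC − 1h30m = 22:00 Ulin Prefecture.

22:00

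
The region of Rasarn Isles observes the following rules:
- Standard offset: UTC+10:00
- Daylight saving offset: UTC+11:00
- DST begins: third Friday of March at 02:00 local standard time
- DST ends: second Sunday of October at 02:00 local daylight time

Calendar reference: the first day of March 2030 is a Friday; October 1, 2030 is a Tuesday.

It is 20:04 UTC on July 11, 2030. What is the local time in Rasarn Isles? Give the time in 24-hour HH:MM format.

07:04

1 March 2030 is a Friday, so the first Friday is March 1 and the third is March 15.
1 October 2030 is a Tuesday, so the first Sunday is October 6 and the second is October 13.
At the standard offset (UTC+10:00), 20:04 UTC + 10h = 06:04 Rasarn Isles standard time (rolling into the next day, 12 July 2030).
Daylight saving runs 15 March – 13 October; the standard-time date in Rasarn Isles, July 12, 2030, is inside that window, so Rasarn Isles is at UTC+11:00.
20:04 UTC + 11h = 07:04 local (rolling into the next day, 12 July 2030).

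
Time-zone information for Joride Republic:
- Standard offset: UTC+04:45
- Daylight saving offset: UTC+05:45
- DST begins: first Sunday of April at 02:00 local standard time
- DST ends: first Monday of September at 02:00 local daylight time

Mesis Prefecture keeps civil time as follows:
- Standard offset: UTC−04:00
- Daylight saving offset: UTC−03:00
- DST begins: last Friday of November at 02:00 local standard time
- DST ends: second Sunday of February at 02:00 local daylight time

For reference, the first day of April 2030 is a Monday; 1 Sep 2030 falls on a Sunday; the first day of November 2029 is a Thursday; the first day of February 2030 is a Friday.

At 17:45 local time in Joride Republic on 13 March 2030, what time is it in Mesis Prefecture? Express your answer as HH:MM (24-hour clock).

1 April 2030 is a Monday, so the first Sunday is April 7.
1 September 2030 is a Sunday, so the first Monday is September 2.
Daylight saving runs 7 April – 2 September; 13 March 2030 is outside that window, so Joride Republic is on standard time at UTC+04:45.
17:45 Joride Republic − 4h45m = 13:00 UTC.
1 November 2029 is a Thursday, so Fridays fall on 2, 9, 16, 23, 30; the last is November 30.
1 February 2030 is a Friday, so the first Sunday is February 3 and the second is February 10.
At the standard offset (UTC−04:00), 13:00 UTC − 4h = 09:00 Mesis Prefecture standard time.
Daylight saving runs 30 November 2029 – 10 February 2030; the standard-time date in Mesis Prefecture, 13 March 2030, is outside that window, so Mesis Prefecture is on standard time at UTC−04:00.
13:00 UTC − 4h = 09:00 Mesis Prefecture.

09:00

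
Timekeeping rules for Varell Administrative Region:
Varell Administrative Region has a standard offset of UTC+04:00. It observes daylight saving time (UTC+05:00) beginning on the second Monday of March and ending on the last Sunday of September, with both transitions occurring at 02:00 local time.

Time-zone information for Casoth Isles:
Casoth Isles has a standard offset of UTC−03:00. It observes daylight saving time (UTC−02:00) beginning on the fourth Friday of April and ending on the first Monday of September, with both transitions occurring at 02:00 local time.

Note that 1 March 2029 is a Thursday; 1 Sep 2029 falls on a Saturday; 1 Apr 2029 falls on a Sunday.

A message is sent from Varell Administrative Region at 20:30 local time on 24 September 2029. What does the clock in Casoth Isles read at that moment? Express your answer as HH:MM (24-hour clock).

1 March 2029 is a Thursday, so the first Monday is March 5 and the second is March 12.
1 September 2029 is a Saturday, so Sundays fall on 2, 9, 16, 23, 30; the last is September 30.
Daylight saving runs 12 March – 30 September; 24 September 2029 is inside that window, so Varell Administrative Region is at UTC+05:00.
20:30 Varell Administrative Region − 5h = 15:30 UTC.
1 April 2029 is a Sunday, so the first Friday is April 6 and the fourth is April 27.
1 September 2029 is a Saturday, so the first Monday is September 3.
At the standard offset (UTC−03:00), 15:30 UTC − 3h = 12:30 Casoth Isles standard time.
The standard-time date in Casoth Isles, 24 September 2029, does not fall between 27 April and 3 September, so daylight saving is not in effect and Casoth Isles is at UTC−03:00.
15:30 UTC − 3h = 12:30 Casoth Isles.

12:30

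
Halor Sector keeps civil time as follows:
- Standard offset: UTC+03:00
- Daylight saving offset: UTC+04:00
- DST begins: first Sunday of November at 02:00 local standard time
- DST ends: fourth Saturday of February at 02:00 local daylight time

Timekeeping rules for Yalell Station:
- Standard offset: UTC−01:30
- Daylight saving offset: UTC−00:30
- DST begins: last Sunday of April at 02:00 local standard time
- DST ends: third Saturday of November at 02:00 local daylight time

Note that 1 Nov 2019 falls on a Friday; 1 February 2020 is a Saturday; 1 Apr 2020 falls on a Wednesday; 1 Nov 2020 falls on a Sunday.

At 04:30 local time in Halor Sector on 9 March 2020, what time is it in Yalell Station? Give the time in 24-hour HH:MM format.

00:00

1 November 2019 is a Friday, so the first Sunday is November 3.
1 February 2020 is a Saturday, so the first Saturday is February 1 and the fourth is February 22.
9 March 2020 does not fall between 3 November 2019 and 22 February 2020, so daylight saving is not in effect and Halor Sector is at UTC+03:00.
04:30 Halor Sector − 3h = 01:30 UTC.
1 April 2020 is a Wednesday, so Sundays fall on 5, 12, 19, 26; the last is April 26.
1 November 2020 is a Sunday, so the first Saturday is November 7 and the third is November 21.
At the standard offset (UTC−01:30), 01:30 UTC − 1h30m = 00:00 Yalell Station standard time.
The standard-time date in Yalell Station, 9 March 2020, does not fall between 26 April and 21 November, so daylight saving is not in effect and Yalell Station is at UTC−01:30.
01:30 UTC − 1h30m = 00:00 Yalell Station.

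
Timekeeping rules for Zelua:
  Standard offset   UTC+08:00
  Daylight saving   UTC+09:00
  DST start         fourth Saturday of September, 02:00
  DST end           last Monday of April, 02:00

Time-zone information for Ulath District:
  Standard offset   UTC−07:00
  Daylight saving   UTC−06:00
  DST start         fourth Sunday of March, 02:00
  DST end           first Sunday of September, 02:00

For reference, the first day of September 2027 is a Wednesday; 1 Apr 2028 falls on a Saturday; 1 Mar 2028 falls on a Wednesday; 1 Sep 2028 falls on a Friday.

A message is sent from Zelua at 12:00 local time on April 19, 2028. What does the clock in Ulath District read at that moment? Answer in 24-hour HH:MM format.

1 September 2027 is a Wednesday, so the first Saturday is September 4 and the fourth is September 25.
1 April 2028 is a Saturday, so Mondays fall on 3, 10, 17, 24; the last is April 24.
April 19, 2028 lies within the daylight-saving period (25 September 2027 – 24 April 2028), so Zelua is on daylight time, UTC+09:00.
12:00 Zelua − 9h = 03:00 UTC.
1 March 2028 is a Wednesday, so the first Sunday is March 5 and the fourth is March 26.
1 September 2028 is a Friday, so the first Sunday is September 3.
At the standard offset (UTC−07:00), 03:00 UTC − 7h = 20:00 Ulath District standard time (rolling into the previous day, 18 April 2028).
Daylight saving runs 26 March – 3 September; the standard-time date in Ulath District, April 18, 2028, is inside that window, so Ulath District is at UTC−06:00.
03:00 UTC − 6h = 21:00 Ulath District (rolling into the previous day, 18 April 2028).

21:00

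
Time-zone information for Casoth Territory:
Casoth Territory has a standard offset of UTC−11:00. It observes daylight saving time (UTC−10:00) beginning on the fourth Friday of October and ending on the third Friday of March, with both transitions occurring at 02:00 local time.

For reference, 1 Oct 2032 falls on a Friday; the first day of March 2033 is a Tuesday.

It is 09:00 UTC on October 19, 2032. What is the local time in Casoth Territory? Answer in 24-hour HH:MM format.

22:00

1 October 2032 is a Friday, so the first Friday is October 1 and the fourth is October 22.
1 March 2033 is a Tuesday, so the first Friday is March 4 and the third is March 18.
At the standard offset (UTC−11:00), 09:00 UTC − 11h = 22:00 Casoth Territory standard time (rolling into the previous day, 18 October 2032).
The standard-time date in Casoth Territory, October 18, 2032, is outside the daylight-saving period (22 October 2032 – 18 March 2033), so Casoth Territory is on standard time, UTC−11:00.
09:00 UTC − 11h = 22:00 local (rolling into the previous day, 18 October 2032).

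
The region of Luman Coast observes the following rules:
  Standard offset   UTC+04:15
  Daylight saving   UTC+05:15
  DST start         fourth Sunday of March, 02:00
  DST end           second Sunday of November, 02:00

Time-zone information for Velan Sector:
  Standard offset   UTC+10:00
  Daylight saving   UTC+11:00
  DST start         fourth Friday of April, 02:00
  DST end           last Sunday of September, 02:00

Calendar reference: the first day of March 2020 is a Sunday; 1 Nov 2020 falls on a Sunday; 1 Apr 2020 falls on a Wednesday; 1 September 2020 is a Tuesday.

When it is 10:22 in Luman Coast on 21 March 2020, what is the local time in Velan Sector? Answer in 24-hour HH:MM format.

1 March 2020 is a Sunday, so the first Sunday is March 1 and the fourth is March 22.
1 November 2020 is a Sunday, so the first Sunday is November 1 and the second is November 8.
Daylight saving runs 22 March – 8 November; 21 March 2020 is outside that window, so Luman Coast is on standard time at UTC+04:15.
10:22 Luman Coast − 4h15m = 06:07 UTC.
1 April 2020 is a Wednesday, so the first Friday is April 3 and the fourth is April 24.
1 September 2020 is a Tuesday, so Sundays fall on 6, 13, 20, 27; the last is September 27.
At the standard offset (UTC+10:00), 06:07 UTC + 10h = 16:07 Velan Sector standard time.
The standard-time date in Velan Sector, 21 March 2020, does not fall between 24 April and 27 September, so daylight saving is not in effect and Velan Sector is at UTC+10:00.
06:07 UTC + 10h = 16:07 Velan Sector.

16:07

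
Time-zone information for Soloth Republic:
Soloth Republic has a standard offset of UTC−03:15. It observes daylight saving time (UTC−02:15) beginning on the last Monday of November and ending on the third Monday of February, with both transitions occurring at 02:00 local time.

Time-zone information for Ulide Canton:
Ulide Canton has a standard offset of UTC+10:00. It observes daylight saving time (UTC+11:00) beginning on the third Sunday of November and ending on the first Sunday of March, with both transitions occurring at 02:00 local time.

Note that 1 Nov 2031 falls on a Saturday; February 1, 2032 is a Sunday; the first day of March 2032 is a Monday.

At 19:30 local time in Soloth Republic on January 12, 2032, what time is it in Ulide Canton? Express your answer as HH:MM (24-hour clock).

1 November 2031 is a Saturday, so Mondays fall on 3, 10, 17, 24; the last is November 24.
1 February 2032 is a Sunday, so the first Monday is February 2 and the third is February 16.
Daylight saving runs 24 November 2031 – 16 February 2032; January 12, 2032 is inside that window, so Soloth Republic is at UTC−02:15.
19:30 Soloth Republic + 2h15m = 21:45 UTC.
1 November 2031 is a Saturday, so the first Sunday is November 2 and the third is November 16.
1 March 2032 is a Monday, so the first Sunday is March 7.
At the standard offset (UTC+10:00), 21:45 UTC + 10h = 07:45 Ulide Canton standard time (rolling into the next day, 13 January 2032).
Daylight saving runs 16 November 2031 – 7 March 2032; the standard-time date in Ulide Canton, January 13, 2032, is inside that window, so Ulide Canton is at UTC+11:00.
21:45 UTC + 11h = 08:45 Ulide Canton (rolling into the next day, 13 January 2032).

08:45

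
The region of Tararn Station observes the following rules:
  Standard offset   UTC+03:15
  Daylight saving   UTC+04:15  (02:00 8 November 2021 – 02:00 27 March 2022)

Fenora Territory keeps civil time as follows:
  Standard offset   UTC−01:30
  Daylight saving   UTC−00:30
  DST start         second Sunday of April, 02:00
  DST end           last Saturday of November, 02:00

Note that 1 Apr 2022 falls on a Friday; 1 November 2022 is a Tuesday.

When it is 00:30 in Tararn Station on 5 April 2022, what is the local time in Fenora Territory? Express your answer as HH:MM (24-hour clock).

19:45

5 April 2022 does not fall between 8 November 2021 and 27 March 2022, so daylight saving is not in effect and Tararn Station is at UTC+03:15.
00:30 Tararn Station − 3h15m = 21:15 UTC (rolling into the previous day, 4 April 2022).
1 April 2022 is a Friday, so the first Sunday is April 3 and the second is April 10.
1 November 2022 is a Tuesday, so Saturdays fall on 5, 12, 19, 26; the last is November 26.
At the standard offset (UTC−01:30), 21:15 UTC − 1h30m = 19:45 Fenora Territory standard time.
The standard-time date in Fenora Territory, 4 April 2022, does not fall between 10 April and 26 November, so daylight saving is not in effect and Fenora Territory is at UTC−01:30.
21:15 UTC − 1h30m = 19:45 Fenora Territory.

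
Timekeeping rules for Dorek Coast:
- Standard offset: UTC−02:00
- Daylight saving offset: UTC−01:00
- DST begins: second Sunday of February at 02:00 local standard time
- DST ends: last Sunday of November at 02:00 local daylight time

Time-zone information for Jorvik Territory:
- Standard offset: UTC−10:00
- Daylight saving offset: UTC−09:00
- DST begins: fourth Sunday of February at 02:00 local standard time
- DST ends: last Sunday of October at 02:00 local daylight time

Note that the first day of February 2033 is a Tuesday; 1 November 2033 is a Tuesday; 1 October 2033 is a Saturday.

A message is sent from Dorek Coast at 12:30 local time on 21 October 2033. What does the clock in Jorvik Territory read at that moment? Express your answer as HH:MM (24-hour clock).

04:30

1 February 2033 is a Tuesday, so the first Sunday is February 6 and the second is February 13.
1 November 2033 is a Tuesday, so Sundays fall on 6, 13, 20, 27; the last is November 27.
21 October 2033 lies within the daylight-saving period (13 February – 27 November), so Dorek Coast is on daylight time, UTC−01:00.
12:30 Dorek Coast + 1h = 13:30 UTC.
1 February 2033 is a Tuesday, so the first Sunday is February 6 and the fourth is February 27.
1 October 2033 is a Saturday, so Sundays fall on 2, 9, 16, 23, 30; the last is October 30.
At the standard offset (UTC−10:00), 13:30 UTC − 10h = 03:30 Jorvik Territory standard time.
The standard-time date in Jorvik Territory, 21 October 2033, lies within the daylight-saving period (27 February – 30 October), so Jorvik Territory is on daylight time, UTC−09:00.
13:30 UTC − 9h = 04:30 Jorvik Territory.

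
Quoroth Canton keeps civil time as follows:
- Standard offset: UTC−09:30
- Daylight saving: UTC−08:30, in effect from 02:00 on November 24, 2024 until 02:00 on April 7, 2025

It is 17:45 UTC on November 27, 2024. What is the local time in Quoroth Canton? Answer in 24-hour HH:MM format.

At the standard offset (UTC−09:30), 17:45 UTC − 9h30m = 08:15 Quoroth Canton standard time.
The standard-time date in Quoroth Canton, November 27, 2024, lies within the daylight-saving period (24 November 2024 – 7 April 2025), so Quoroth Canton is on daylight time, UTC−08:30.
17:45 UTC − 8h30m = 09:15 local.

09:15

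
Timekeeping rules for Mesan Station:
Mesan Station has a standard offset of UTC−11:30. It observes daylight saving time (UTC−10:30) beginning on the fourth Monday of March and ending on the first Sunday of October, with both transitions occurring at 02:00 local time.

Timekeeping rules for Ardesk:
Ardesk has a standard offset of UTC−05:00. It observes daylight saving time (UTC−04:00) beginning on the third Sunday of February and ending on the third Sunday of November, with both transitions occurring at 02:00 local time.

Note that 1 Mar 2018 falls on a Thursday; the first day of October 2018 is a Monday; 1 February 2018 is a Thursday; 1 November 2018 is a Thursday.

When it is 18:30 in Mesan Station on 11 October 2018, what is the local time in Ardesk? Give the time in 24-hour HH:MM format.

1 March 2018 is a Thursday, so the first Monday is March 5 and the fourth is March 26.
1 October 2018 is a Monday, so the first Sunday is October 7.
11 October 2018 does not fall between 26 March and 7 October, so daylight saving is not in effect and Mesan Station is at UTC−11:30.
18:30 Mesan Station + 11h30m = 06:00 UTC (rolling into the next day, 12 October 2018).
1 February 2018 is a Thursday, so the first Sunday is February 4 and the third is February 18.
1 November 2018 is a Thursday, so the first Sunday is November 4 and the third is November 18.
At the standard offset (UTC−05:00), 06:00 UTC − 5h = 01:00 Ardesk standard time.
The standard-time date in Ardesk, 12 October 2018, lies within the daylight-saving period (18 February – 18 November), so Ardesk is on daylight time, UTC−04:00.
06:00 UTC − 4h = 02:00 Ardesk.

02:00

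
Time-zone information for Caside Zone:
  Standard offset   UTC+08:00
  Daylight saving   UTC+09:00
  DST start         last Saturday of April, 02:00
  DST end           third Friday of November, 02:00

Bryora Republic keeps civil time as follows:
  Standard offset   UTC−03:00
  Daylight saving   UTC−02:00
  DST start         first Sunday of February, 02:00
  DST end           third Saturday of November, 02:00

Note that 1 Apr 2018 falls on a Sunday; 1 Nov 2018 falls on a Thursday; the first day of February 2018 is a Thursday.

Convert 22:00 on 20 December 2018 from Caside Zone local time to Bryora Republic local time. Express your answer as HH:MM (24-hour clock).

11:00

1 April 2018 is a Sunday, so Saturdays fall on 7, 14, 21, 28; the last is April 28.
1 November 2018 is a Thursday, so the first Friday is November 2 and the third is November 16.
20 December 2018 does not fall between 28 April and 16 November, so daylight saving is not in effect and Caside Zone is at UTC+08:00.
22:00 Caside Zone − 8h = 14:00 UTC.
1 February 2018 is a Thursday, so the first Sunday is February 4.
1 November 2018 is a Thursday, so the first Saturday is November 3 and the third is November 17.
At the standard offset (UTC−03:00), 14:00 UTC − 3h = 11:00 Bryora Republic standard time.
The standard-time date in Bryora Republic, 20 December 2018, does not fall between 4 February and 17 November, so daylight saving is not in effect and Bryora Republic is at UTC−03:00.
14:00 UTC − 3h = 11:00 Bryora Republic.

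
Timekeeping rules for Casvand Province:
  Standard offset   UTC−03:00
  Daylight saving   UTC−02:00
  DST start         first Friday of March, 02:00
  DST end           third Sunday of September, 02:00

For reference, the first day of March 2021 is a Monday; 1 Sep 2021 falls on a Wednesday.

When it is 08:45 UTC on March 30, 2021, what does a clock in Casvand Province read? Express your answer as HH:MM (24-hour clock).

1 March 2021 is a Monday, so the first Friday is March 5.
1 September 2021 is a Wednesday, so the first Sunday is September 5 and the third is September 19.
At the standard offset (UTC−03:00), 08:45 UTC − 3h = 05:45 Casvand Province standard time.
The standard-time date in Casvand Province, March 30, 2021, lies within the daylight-saving period (5 March – 19 September), so Casvand Province is on daylight time, UTC−02:00.
08:45 UTC − 2h = 06:45 local.

06:45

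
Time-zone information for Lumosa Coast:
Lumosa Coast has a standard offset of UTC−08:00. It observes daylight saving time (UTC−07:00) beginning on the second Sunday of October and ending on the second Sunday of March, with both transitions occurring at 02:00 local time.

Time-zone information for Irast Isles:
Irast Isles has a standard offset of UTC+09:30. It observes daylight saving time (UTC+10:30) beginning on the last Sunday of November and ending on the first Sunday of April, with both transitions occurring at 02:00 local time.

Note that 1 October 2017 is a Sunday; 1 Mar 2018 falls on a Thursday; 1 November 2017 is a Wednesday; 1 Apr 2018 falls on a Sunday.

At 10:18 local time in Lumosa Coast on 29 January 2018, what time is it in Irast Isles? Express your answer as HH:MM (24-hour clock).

1 October 2017 is a Sunday, so the first Sunday is October 1 and the second is October 8.
1 March 2018 is a Thursday, so the first Sunday is March 4 and the second is March 11.
29 January 2018 falls between 8 October 2017 and 11 March 2018, so daylight saving is in effect and Lumosa Coast is at UTC−07:00.
10:18 Lumosa Coast + 7h = 17:18 UTC.
1 November 2017 is a Wednesday, so Sundays fall on 5, 12, 19, 26; the last is November 26.
1 April 2018 is a Sunday, so the first Sunday is April 1.
At the standard offset (UTC+09:30), 17:18 UTC + 9h30m = 02:48 Irast Isles standard time (rolling into the next day, 30 January 2018).
Daylight saving runs 26 November 2017 – 1 April 2018; the standard-time date in Irast Isles, 30 January 2018, is inside that window, so Irast Isles is at UTC+10:30.
17:18 UTC + 10h30m = 03:48 Irast Isles (rolling into the next day, 30 January 2018).

03:48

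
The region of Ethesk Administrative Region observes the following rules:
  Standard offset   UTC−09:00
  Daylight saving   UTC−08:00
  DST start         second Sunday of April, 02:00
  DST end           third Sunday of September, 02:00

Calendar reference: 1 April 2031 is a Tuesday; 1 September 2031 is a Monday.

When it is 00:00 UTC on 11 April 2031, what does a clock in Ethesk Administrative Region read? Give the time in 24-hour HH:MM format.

15:00

1 April 2031 is a Tuesday, so the first Sunday is April 6 and the second is April 13.
1 September 2031 is a Monday, so the first Sunday is September 7 and the third is September 21.
At the standard offset (UTC−09:00), 00:00 UTC − 9h = 15:00 Ethesk Administrative Region standard time (rolling into the previous day, 10 April 2031).
Daylight saving runs 13 April – 21 September; the standard-time date in Ethesk Administrative Region, 10 April 2031, is outside that window, so Ethesk Administrative Region is on standard time at UTC−09:00.
00:00 UTC − 9h = 15:00 local (rolling into the previous day, 10 April 2031).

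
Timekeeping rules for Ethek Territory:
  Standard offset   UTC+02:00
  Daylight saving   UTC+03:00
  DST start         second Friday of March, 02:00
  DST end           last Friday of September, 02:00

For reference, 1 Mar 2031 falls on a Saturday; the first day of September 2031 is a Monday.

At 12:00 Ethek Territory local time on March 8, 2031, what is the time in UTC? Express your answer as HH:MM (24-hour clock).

10:00

1 March 2031 is a Saturday, so the first Friday is March 7 and the second is March 14.
1 September 2031 is a Monday, so Fridays fall on 5, 12, 19, 26; the last is September 26.
Daylight saving runs 14 March – 26 September; March 8, 2031 is outside that window, so Ethek Territory is on standard time at UTC+02:00.
12:00 local − 2h = 10:00 UTC.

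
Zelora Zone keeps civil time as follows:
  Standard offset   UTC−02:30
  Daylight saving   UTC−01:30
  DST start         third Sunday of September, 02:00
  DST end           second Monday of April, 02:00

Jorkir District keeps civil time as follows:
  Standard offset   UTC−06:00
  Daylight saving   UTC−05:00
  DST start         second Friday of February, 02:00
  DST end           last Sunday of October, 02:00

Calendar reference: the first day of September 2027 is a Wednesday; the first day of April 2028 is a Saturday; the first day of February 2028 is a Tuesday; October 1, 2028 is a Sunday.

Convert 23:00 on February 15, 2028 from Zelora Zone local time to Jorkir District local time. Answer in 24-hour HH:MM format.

1 September 2027 is a Wednesday, so the first Sunday is September 5 and the third is September 19.
1 April 2028 is a Saturday, so the first Monday is April 3 and the second is April 10.
Daylight saving runs 19 September 2027 – 10 April 2028; February 15, 2028 is inside that window, so Zelora Zone is at UTC−01:30.
23:00 Zelora Zone + 1h30m = 00:30 UTC (rolling into the next day, 16 February 2028).
1 February 2028 is a Tuesday, so the first Friday is February 4 and the second is February 11.
1 October 2028 is a Sunday, so Sundays fall on 1, 8, 15, 22, 29; the last is October 29.
At the standard offset (UTC−06:00), 00:30 UTC − 6h = 18:30 Jorkir District standard time (rolling into the previous day, 15 February 2028).
The standard-time date in Jorkir District, February 15, 2028, falls between 11 February and 29 October, so daylight saving is in effect and Jorkir District is at UTC−05:00.
00:30 UTC − 5h = 19:30 Jorkir District (rolling into the previous day, 15 February 2028).

19:30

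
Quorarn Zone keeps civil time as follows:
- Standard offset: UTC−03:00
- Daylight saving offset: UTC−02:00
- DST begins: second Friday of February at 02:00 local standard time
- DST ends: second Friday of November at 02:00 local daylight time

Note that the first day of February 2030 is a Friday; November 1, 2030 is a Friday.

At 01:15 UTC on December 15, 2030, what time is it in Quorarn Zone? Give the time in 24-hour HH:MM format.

22:15

1 February 2030 is a Friday, so the first Friday is February 1 and the second is February 8.
1 November 2030 is a Friday, so the first Friday is November 1 and the second is November 8.
At the standard offset (UTC−03:00), 01:15 UTC − 3h = 22:15 Quorarn Zone standard time (rolling into the previous day, 14 December 2030).
Daylight saving runs 8 February – 8 November; the standard-time date in Quorarn Zone, December 14, 2030, is outside that window, so Quorarn Zone is on standard time at UTC−03:00.
01:15 UTC − 3h = 22:15 local (rolling into the previous day, 14 December 2030).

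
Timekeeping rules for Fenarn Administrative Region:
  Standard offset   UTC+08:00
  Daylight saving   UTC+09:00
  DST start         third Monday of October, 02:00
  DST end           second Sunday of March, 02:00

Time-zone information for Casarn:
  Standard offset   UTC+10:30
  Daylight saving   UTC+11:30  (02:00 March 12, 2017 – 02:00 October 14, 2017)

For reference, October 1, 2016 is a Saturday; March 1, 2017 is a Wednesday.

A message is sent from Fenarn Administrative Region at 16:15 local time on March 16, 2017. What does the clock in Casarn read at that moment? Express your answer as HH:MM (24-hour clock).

1 October 2016 is a Saturday, so the first Monday is October 3 and the third is October 17.
1 March 2017 is a Wednesday, so the first Sunday is March 5 and the second is March 12.
March 16, 2017 is outside the daylight-saving period (17 October 2016 – 12 March 2017), so Fenarn Administrative Region is on standard time, UTC+08:00.
16:15 Fenarn Administrative Region − 8h = 08:15 UTC.
At the standard offset (UTC+10:30), 08:15 UTC + 10h30m = 18:45 Casarn standard time.
The standard-time date in Casarn, March 16, 2017, falls between 12 March and 14 October, so daylight saving is in effect and Casarn is at UTC+11:30.
08:15 UTC + 11h30m = 19:45 Casarn.

19:45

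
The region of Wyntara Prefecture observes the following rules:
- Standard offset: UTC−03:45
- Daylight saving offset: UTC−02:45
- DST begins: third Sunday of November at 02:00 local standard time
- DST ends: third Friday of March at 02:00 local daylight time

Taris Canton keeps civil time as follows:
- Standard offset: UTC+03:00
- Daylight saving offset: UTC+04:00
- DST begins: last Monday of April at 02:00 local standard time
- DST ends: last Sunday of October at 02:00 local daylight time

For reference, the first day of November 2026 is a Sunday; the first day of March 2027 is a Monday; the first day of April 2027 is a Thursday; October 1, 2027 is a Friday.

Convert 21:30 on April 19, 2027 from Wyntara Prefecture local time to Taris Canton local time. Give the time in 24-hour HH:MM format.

1 November 2026 is a Sunday, so the first Sunday is November 1 and the third is November 15.
1 March 2027 is a Monday, so the first Friday is March 5 and the third is March 19.
April 19, 2027 does not fall between 15 November 2026 and 19 March 2027, so daylight saving is not in effect and Wyntara Prefecture is at UTC−03:45.
21:30 Wyntara Prefecture + 3h45m = 01:15 UTC (rolling into the next day, 20 April 2027).
1 April 2027 is a Thursday, so Mondays fall on 5, 12, 19, 26; the last is April 26.
1 October 2027 is a Friday, so Sundays fall on 3, 10, 17, 24, 31; the last is October 31.
At the standard offset (UTC+03:00), 01:15 UTC + 3h = 04:15 Taris Canton standard time.
Daylight saving runs 26 April – 31 October; the standard-time date in Taris Canton, April 20, 2027, is outside that window, so Taris Canton is on standard time at UTC+03:00.
01:15 UTC + 3h = 04:15 Taris Canton.

04:15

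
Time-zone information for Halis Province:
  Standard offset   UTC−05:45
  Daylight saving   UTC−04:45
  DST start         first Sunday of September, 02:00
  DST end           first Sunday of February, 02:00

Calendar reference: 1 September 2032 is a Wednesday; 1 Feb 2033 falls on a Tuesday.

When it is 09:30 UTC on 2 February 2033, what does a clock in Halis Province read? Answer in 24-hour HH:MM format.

1 September 2032 is a Wednesday, so the first Sunday is September 5.
1 February 2033 is a Tuesday, so the first Sunday is February 6.
At the standard offset (UTC−05:45), 09:30 UTC − 5h45m = 03:45 Halis Province standard time.
The standard-time date in Halis Province, 2 February 2033, lies within the daylight-saving period (5 September 2032 – 6 February 2033), so Halis Province is on daylight time, UTC−04:45.
09:30 UTC − 4h45m = 04:45 local.

04:45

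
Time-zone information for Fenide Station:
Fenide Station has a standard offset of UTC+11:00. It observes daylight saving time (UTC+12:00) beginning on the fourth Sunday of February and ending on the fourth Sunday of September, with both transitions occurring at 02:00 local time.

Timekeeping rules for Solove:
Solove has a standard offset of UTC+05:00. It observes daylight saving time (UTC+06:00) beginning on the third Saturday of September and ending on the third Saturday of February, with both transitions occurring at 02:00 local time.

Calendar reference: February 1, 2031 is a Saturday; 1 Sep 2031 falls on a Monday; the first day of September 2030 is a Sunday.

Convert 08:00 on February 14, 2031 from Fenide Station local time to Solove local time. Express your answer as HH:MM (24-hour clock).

1 February 2031 is a Saturday, so the first Sunday is February 2 and the fourth is February 23.
1 September 2031 is a Monday, so the first Sunday is September 7 and the fourth is September 28.
Daylight saving runs 23 February – 28 September; February 14, 2031 is outside that window, so Fenide Station is on standard time at UTC+11:00.
08:00 Fenide Station − 11h = 21:00 UTC (rolling into the previous day, 13 February 2031).
1 September 2030 is a Sunday, so the first Saturday is September 7 and the third is September 21.
1 February 2031 is a Saturday, so the first Saturday is February 1 and the third is February 15.
At the standard offset (UTC+05:00), 21:00 UTC + 5h = 02:00 Solove standard time (rolling into the next day, 14 February 2031).
The standard-time date in Solove, February 14, 2031, lies within the daylight-saving period (21 September 2030 – 15 February 2031), so Solove is on daylight time, UTC+06:00.
21:00 UTC + 6h = 03:00 Solove (rolling into the next day, 14 February 2031).

03:00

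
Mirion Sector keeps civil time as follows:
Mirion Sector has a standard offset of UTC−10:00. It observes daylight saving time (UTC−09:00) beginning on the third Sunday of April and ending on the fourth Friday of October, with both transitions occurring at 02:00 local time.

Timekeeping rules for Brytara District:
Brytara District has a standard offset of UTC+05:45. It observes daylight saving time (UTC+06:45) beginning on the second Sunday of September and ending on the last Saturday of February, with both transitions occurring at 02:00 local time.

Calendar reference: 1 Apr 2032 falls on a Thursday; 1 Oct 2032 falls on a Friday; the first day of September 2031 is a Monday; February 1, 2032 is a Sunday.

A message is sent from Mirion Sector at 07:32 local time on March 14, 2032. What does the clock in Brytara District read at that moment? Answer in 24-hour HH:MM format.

1 April 2032 is a Thursday, so the first Sunday is April 4 and the third is April 18.
1 October 2032 is a Friday, so the first Friday is October 1 and the fourth is October 22.
March 14, 2032 is outside the daylight-saving period (18 April – 22 October), so Mirion Sector is on standard time, UTC−10:00.
07:32 Mirion Sector + 10h = 17:32 UTC.
1 September 2031 is a Monday, so the first Sunday is September 7 and the second is September 14.
1 February 2032 is a Sunday, so Saturdays fall on 7, 14, 21, 28; the last is February 28.
At the standard offset (UTC+05:45), 17:32 UTC + 5h45m = 23:17 Brytara District standard time.
The standard-time date in Brytara District, March 14, 2032, does not fall between 14 September 2031 and 28 February 2032, so daylight saving is not in effect and Brytara District is at UTC+05:45.
17:32 UTC + 5h45m = 23:17 Brytara District.

23:17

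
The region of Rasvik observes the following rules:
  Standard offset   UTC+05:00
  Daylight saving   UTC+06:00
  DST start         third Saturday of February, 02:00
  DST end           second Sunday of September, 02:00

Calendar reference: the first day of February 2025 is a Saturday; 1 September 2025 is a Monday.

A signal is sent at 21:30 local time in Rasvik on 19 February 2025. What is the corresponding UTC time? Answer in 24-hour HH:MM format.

1 February 2025 is a Saturday, so the first Saturday is February 1 and the third is February 15.
1 September 2025 is a Monday, so the first Sunday is September 7 and the second is September 14.
19 February 2025 lies within the daylight-saving period (15 February – 14 September), so Rasvik is on daylight time, UTC+06:00.
21:30 local − 6h = 15:30 UTC.

15:30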